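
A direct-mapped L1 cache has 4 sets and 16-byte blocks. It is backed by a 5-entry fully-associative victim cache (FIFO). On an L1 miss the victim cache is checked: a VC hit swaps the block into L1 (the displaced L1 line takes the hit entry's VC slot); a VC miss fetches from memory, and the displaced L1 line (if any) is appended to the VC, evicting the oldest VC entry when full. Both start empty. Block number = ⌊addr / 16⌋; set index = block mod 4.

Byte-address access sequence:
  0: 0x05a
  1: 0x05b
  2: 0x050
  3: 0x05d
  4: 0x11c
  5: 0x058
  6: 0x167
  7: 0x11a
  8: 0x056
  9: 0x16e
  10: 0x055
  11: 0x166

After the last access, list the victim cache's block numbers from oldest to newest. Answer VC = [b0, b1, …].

0: 0x5a (blk 5, set 1) → MISS  vc=[]
1: 0x5b (blk 5, set 1) → L1-HIT  vc=[]
2: 0x50 (blk 5, set 1) → L1-HIT  vc=[]
3: 0x5d (blk 5, set 1) → L1-HIT  vc=[]
4: 0x11c (blk 17, set 1) → MISS  vc=[5]
5: 0x58 (blk 5, set 1) → VC-HIT  vc=[17]
6: 0x167 (blk 22, set 2) → MISS  vc=[17]
7: 0x11a (blk 17, set 1) → VC-HIT  vc=[5]
8: 0x56 (blk 5, set 1) → VC-HIT  vc=[17]
9: 0x16e (blk 22, set 2) → L1-HIT  vc=[17]
10: 0x55 (blk 5, set 1) → L1-HIT  vc=[17]
11: 0x166 (blk 22, set 2) → L1-HIT  vc=[17]

VC = [17]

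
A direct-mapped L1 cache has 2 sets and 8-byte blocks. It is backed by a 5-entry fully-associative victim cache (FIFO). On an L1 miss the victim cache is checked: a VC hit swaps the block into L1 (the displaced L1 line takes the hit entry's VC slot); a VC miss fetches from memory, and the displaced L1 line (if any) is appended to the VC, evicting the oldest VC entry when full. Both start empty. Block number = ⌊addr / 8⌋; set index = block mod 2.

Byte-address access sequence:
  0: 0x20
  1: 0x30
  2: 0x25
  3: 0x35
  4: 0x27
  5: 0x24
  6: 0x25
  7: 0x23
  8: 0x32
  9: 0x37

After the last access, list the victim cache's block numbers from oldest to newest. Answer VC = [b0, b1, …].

0: 0x20 (blk 4, set 0) → MISS  vc=[]
1: 0x30 (blk 6, set 0) → MISS  vc=[4]
2: 0x25 (blk 4, set 0) → VC-HIT  vc=[6]
3: 0x35 (blk 6, set 0) → VC-HIT  vc=[4]
4: 0x27 (blk 4, set 0) → VC-HIT  vc=[6]
5: 0x24 (blk 4, set 0) → L1-HIT  vc=[6]
6: 0x25 (blk 4, set 0) → L1-HIT  vc=[6]
7: 0x23 (blk 4, set 0) → L1-HIT  vc=[6]
8: 0x32 (blk 6, set 0) → VC-HIT  vc=[4]
9: 0x37 (blk 6, set 0) → L1-HIT  vc=[4]

VC = [4]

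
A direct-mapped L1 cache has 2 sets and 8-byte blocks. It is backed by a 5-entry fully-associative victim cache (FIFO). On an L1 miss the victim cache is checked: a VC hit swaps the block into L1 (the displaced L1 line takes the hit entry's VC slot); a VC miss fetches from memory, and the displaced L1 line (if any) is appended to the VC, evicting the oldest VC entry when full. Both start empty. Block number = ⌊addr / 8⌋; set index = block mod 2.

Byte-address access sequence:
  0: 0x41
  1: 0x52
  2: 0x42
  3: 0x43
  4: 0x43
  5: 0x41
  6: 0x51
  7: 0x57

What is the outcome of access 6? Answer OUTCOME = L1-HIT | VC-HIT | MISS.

OUTCOME = VC-HIT

#0 0x41→b8/s0 MISS; vc=[]
#1 0x52→b10/s0 MISS; vc=[8]
#2 0x42→b8/s0 VC-HIT; vc=[10]
#3 0x43→b8/s0 L1-HIT; vc=[10]
#4 0x43→b8/s0 L1-HIT; vc=[10]
#5 0x41→b8/s0 L1-HIT; vc=[10]
#6 0x51→b10/s0 VC-HIT; vc=[8]
#7 0x57→b10/s0 L1-HIT; vc=[8]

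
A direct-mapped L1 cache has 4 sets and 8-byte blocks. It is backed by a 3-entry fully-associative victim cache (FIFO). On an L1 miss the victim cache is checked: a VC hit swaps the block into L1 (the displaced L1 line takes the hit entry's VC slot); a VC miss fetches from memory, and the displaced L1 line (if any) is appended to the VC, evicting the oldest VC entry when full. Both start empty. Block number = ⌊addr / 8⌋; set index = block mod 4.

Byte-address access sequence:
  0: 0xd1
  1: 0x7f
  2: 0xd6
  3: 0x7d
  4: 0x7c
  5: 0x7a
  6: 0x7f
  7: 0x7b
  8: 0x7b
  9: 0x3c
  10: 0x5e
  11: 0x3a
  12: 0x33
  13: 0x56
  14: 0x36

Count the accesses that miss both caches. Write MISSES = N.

  [0] addr=0xd1 blk=26 s=2: MISS | VC []
  [1] addr=0x7f blk=15 s=3: MISS | VC []
  [2] addr=0xd6 blk=26 s=2: L1-HIT | VC []
  [3] addr=0x7d blk=15 s=3: L1-HIT | VC []
  [4] addr=0x7c blk=15 s=3: L1-HIT | VC []
  [5] addr=0x7a blk=15 s=3: L1-HIT | VC []
  [6] addr=0x7f blk=15 s=3: L1-HIT | VC []
  [7] addr=0x7b blk=15 s=3: L1-HIT | VC []
  [8] addr=0x7b blk=15 s=3: L1-HIT | VC []
  [9] addr=0x3c blk=7 s=3: MISS | VC [15]
  [10] addr=0x5e blk=11 s=3: MISS | VC [15, 7]
  [11] addr=0x3a blk=7 s=3: VC-HIT | VC [15, 11]
  [12] addr=0x33 blk=6 s=2: MISS | VC [15, 11, 26]
  [13] addr=0x56 blk=10 s=2: MISS | VC [11, 26, 6]
  [14] addr=0x36 blk=6 s=2: VC-HIT | VC [11, 26, 10]

MISSES = 6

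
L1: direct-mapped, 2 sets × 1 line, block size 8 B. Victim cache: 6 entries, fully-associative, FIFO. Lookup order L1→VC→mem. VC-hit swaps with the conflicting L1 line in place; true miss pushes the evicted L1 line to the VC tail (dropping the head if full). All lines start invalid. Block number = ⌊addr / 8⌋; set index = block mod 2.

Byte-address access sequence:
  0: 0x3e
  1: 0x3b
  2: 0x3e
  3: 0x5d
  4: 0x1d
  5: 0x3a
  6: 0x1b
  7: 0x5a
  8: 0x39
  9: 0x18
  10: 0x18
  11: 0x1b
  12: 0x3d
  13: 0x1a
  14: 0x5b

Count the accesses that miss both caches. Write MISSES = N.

MISSES = 3

#0 0x3e→b7/s1 MISS; vc=[]
#1 0x3b→b7/s1 L1-HIT; vc=[]
#2 0x3e→b7/s1 L1-HIT; vc=[]
#3 0x5d→b11/s1 MISS; vc=[7]
#4 0x1d→b3/s1 MISS; vc=[7,11]
#5 0x3a→b7/s1 VC-HIT; vc=[3,11]
#6 0x1b→b3/s1 VC-HIT; vc=[7,11]
#7 0x5a→b11/s1 VC-HIT; vc=[7,3]
#8 0x39→b7/s1 VC-HIT; vc=[11,3]
#9 0x18→b3/s1 VC-HIT; vc=[11,7]
#10 0x18→b3/s1 L1-HIT; vc=[11,7]
#11 0x1b→b3/s1 L1-HIT; vc=[11,7]
#12 0x3d→b7/s1 VC-HIT; vc=[11,3]
#13 0x1a→b3/s1 VC-HIT; vc=[11,7]
#14 0x5b→b11/s1 VC-HIT; vc=[3,7]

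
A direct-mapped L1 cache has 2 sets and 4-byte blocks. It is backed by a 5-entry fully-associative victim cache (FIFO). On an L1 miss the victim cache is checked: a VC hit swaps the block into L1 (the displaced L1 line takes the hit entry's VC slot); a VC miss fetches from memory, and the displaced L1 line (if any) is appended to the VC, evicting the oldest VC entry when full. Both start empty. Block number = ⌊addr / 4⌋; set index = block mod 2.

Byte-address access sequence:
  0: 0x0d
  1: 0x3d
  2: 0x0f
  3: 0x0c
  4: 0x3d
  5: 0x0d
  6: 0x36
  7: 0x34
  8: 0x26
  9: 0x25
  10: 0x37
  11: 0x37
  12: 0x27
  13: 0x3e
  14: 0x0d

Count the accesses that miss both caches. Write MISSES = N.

MISSES = 4

0: 0xd (blk 3, set 1) → MISS  vc=[]
1: 0x3d (blk 15, set 1) → MISS  vc=[3]
2: 0xf (blk 3, set 1) → VC-HIT  vc=[15]
3: 0xc (blk 3, set 1) → L1-HIT  vc=[15]
4: 0x3d (blk 15, set 1) → VC-HIT  vc=[3]
5: 0xd (blk 3, set 1) → VC-HIT  vc=[15]
6: 0x36 (blk 13, set 1) → MISS  vc=[15, 3]
7: 0x34 (blk 13, set 1) → L1-HIT  vc=[15, 3]
8: 0x26 (blk 9, set 1) → MISS  vc=[15, 3, 13]
9: 0x25 (blk 9, set 1) → L1-HIT  vc=[15, 3, 13]
10: 0x37 (blk 13, set 1) → VC-HIT  vc=[15, 3, 9]
11: 0x37 (blk 13, set 1) → L1-HIT  vc=[15, 3, 9]
12: 0x27 (blk 9, set 1) → VC-HIT  vc=[15, 3, 13]
13: 0x3e (blk 15, set 1) → VC-HIT  vc=[9, 3, 13]
14: 0xd (blk 3, set 1) → VC-HIT  vc=[9, 15, 13]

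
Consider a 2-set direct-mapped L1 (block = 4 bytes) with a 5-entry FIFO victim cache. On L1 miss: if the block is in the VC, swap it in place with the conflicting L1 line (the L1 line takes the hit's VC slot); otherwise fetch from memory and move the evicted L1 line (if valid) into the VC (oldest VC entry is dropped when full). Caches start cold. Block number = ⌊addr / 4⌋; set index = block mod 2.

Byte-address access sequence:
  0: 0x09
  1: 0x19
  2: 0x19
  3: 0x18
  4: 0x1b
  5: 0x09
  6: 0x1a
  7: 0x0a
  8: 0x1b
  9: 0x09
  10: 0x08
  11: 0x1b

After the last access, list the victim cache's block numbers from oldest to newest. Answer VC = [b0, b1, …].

VC = [2]

#0 0x9→b2/s0 MISS; vc=[]
#1 0x19→b6/s0 MISS; vc=[2]
#2 0x19→b6/s0 L1-HIT; vc=[2]
#3 0x18→b6/s0 L1-HIT; vc=[2]
#4 0x1b→b6/s0 L1-HIT; vc=[2]
#5 0x9→b2/s0 VC-HIT; vc=[6]
#6 0x1a→b6/s0 VC-HIT; vc=[2]
#7 0xa→b2/s0 VC-HIT; vc=[6]
#8 0x1b→b6/s0 VC-HIT; vc=[2]
#9 0x9→b2/s0 VC-HIT; vc=[6]
#10 0x8→b2/s0 L1-HIT; vc=[6]
#11 0x1b→b6/s0 VC-HIT; vc=[2]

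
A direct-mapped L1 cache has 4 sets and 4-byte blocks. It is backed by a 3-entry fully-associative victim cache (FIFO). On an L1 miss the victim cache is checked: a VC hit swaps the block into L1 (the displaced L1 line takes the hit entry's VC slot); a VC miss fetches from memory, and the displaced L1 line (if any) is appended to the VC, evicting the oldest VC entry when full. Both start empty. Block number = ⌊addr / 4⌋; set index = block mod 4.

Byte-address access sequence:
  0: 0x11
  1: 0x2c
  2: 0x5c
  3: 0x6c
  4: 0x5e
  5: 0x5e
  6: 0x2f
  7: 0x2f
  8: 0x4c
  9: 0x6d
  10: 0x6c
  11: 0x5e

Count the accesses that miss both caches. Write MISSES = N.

MISSES = 5

0: 0x11 (blk 4, set 0) → MISS  vc=[]
1: 0x2c (blk 11, set 3) → MISS  vc=[]
2: 0x5c (blk 23, set 3) → MISS  vc=[11]
3: 0x6c (blk 27, set 3) → MISS  vc=[11, 23]
4: 0x5e (blk 23, set 3) → VC-HIT  vc=[11, 27]
5: 0x5e (blk 23, set 3) → L1-HIT  vc=[11, 27]
6: 0x2f (blk 11, set 3) → VC-HIT  vc=[23, 27]
7: 0x2f (blk 11, set 3) → L1-HIT  vc=[23, 27]
8: 0x4c (blk 19, set 3) → MISS  vc=[23, 27, 11]
9: 0x6d (blk 27, set 3) → VC-HIT  vc=[23, 19, 11]
10: 0x6c (blk 27, set 3) → L1-HIT  vc=[23, 19, 11]
11: 0x5e (blk 23, set 3) → VC-HIT  vc=[27, 19, 11]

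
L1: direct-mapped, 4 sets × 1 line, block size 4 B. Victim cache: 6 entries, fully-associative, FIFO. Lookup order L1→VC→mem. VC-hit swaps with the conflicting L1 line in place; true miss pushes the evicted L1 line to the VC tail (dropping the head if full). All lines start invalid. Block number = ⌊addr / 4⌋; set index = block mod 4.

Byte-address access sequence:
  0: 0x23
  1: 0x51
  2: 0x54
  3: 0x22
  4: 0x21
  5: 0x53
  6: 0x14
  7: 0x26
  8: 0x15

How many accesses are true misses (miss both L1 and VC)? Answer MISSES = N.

0: 0x23 (blk 8, set 0) → MISS  vc=[]
1: 0x51 (blk 20, set 0) → MISS  vc=[8]
2: 0x54 (blk 21, set 1) → MISS  vc=[8]
3: 0x22 (blk 8, set 0) → VC-HIT  vc=[20]
4: 0x21 (blk 8, set 0) → L1-HIT  vc=[20]
5: 0x53 (blk 20, set 0) → VC-HIT  vc=[8]
6: 0x14 (blk 5, set 1) → MISS  vc=[8, 21]
7: 0x26 (blk 9, set 1) → MISS  vc=[8, 21, 5]
8: 0x15 (blk 5, set 1) → VC-HIT  vc=[8, 21, 9]

MISSES = 5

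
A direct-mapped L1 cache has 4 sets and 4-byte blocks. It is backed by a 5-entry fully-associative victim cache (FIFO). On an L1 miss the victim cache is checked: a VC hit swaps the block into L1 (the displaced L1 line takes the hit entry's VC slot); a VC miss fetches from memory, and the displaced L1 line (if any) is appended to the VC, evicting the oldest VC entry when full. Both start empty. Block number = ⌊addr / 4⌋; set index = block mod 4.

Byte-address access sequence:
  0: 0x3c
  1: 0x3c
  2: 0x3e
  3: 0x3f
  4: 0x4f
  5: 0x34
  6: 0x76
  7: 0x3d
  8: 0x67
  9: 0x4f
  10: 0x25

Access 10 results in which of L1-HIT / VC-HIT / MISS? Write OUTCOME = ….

0: 0x3c (blk 15, set 3) → MISS  vc=[]
1: 0x3c (blk 15, set 3) → L1-HIT  vc=[]
2: 0x3e (blk 15, set 3) → L1-HIT  vc=[]
3: 0x3f (blk 15, set 3) → L1-HIT  vc=[]
4: 0x4f (blk 19, set 3) → MISS  vc=[15]
5: 0x34 (blk 13, set 1) → MISS  vc=[15]
6: 0x76 (blk 29, set 1) → MISS  vc=[15, 13]
7: 0x3d (blk 15, set 3) → VC-HIT  vc=[19, 13]
8: 0x67 (blk 25, set 1) → MISS  vc=[19, 13, 29]
9: 0x4f (blk 19, set 3) → VC-HIT  vc=[15, 13, 29]
10: 0x25 (blk 9, set 1) → MISS  vc=[15, 13, 29, 25]

OUTCOME = MISS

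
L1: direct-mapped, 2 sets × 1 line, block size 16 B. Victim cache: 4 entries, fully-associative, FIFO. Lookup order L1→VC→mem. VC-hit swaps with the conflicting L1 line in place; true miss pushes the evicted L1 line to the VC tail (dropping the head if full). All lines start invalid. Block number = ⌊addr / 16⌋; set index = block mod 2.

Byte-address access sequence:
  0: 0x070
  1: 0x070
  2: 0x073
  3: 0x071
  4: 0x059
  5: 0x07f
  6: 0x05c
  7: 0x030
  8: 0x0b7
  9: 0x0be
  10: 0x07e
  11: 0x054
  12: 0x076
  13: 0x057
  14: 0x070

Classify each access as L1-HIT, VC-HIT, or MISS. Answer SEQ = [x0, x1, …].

0: 0x70 (blk 7, set 1) → MISS  vc=[]
1: 0x70 (blk 7, set 1) → L1-HIT  vc=[]
2: 0x73 (blk 7, set 1) → L1-HIT  vc=[]
3: 0x71 (blk 7, set 1) → L1-HIT  vc=[]
4: 0x59 (blk 5, set 1) → MISS  vc=[7]
5: 0x7f (blk 7, set 1) → VC-HIT  vc=[5]
6: 0x5c (blk 5, set 1) → VC-HIT  vc=[7]
7: 0x30 (blk 3, set 1) → MISS  vc=[7, 5]
8: 0xb7 (blk 11, set 1) → MISS  vc=[7, 5, 3]
9: 0xbe (blk 11, set 1) → L1-HIT  vc=[7, 5, 3]
10: 0x7e (blk 7, set 1) → VC-HIT  vc=[11, 5, 3]
11: 0x54 (blk 5, set 1) → VC-HIT  vc=[11, 7, 3]
12: 0x76 (blk 7, set 1) → VC-HIT  vc=[11, 5, 3]
13: 0x57 (blk 5, set 1) → VC-HIT  vc=[11, 7, 3]
14: 0x70 (blk 7, set 1) → VC-HIT  vc=[11, 5, 3]

SEQ = [MISS, L1-HIT, L1-HIT, L1-HIT, MISS, VC-HIT, VC-HIT, MISS, MISS, L1-HIT, VC-HIT, VC-HIT, VC-HIT, VC-HIT, VC-HIT]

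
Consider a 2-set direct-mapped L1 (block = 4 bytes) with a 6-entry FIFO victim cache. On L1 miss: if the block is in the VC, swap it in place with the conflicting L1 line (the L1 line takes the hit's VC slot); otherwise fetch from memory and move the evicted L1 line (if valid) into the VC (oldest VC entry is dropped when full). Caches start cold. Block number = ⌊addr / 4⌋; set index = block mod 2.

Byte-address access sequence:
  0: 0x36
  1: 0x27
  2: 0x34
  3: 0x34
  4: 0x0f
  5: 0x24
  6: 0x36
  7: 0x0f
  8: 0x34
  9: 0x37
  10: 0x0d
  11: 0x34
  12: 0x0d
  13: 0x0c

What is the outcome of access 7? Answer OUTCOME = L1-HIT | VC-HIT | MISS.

OUTCOME = VC-HIT

#0 0x36→b13/s1 MISS; vc=[]
#1 0x27→b9/s1 MISS; vc=[13]
#2 0x34→b13/s1 VC-HIT; vc=[9]
#3 0x34→b13/s1 L1-HIT; vc=[9]
#4 0xf→b3/s1 MISS; vc=[9,13]
#5 0x24→b9/s1 VC-HIT; vc=[3,13]
#6 0x36→b13/s1 VC-HIT; vc=[3,9]
#7 0xf→b3/s1 VC-HIT; vc=[13,9]
#8 0x34→b13/s1 VC-HIT; vc=[3,9]
#9 0x37→b13/s1 L1-HIT; vc=[3,9]
#10 0xd→b3/s1 VC-HIT; vc=[13,9]
#11 0x34→b13/s1 VC-HIT; vc=[3,9]
#12 0xd→b3/s1 VC-HIT; vc=[13,9]
#13 0xc→b3/s1 L1-HIT; vc=[13,9]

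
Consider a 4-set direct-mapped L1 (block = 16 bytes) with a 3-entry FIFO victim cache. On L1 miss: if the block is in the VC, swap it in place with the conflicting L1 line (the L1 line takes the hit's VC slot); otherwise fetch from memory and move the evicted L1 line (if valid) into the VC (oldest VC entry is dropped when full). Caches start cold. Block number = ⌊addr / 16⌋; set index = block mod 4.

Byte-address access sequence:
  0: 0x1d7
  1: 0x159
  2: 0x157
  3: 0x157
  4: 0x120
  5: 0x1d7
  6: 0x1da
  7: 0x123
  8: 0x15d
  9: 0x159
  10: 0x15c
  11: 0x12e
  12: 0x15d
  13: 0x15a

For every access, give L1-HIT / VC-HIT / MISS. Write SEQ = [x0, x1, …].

  [0] addr=0x1d7 blk=29 s=1: MISS | VC []
  [1] addr=0x159 blk=21 s=1: MISS | VC [29]
  [2] addr=0x157 blk=21 s=1: L1-HIT | VC [29]
  [3] addr=0x157 blk=21 s=1: L1-HIT | VC [29]
  [4] addr=0x120 blk=18 s=2: MISS | VC [29]
  [5] addr=0x1d7 blk=29 s=1: VC-HIT | VC [21]
  [6] addr=0x1da blk=29 s=1: L1-HIT | VC [21]
  [7] addr=0x123 blk=18 s=2: L1-HIT | VC [21]
  [8] addr=0x15d blk=21 s=1: VC-HIT | VC [29]
  [9] addr=0x159 blk=21 s=1: L1-HIT | VC [29]
  [10] addr=0x15c blk=21 s=1: L1-HIT | VC [29]
  [11] addr=0x12e blk=18 s=2: L1-HIT | VC [29]
  [12] addr=0x15d blk=21 s=1: L1-HIT | VC [29]
  [13] addr=0x15a blk=21 s=1: L1-HIT | VC [29]

SEQ = [MISS, MISS, L1-HIT, L1-HIT, MISS, VC-HIT, L1-HIT, L1-HIT, VC-HIT, L1-HIT, L1-HIT, L1-HIT, L1-HIT, L1-HIT]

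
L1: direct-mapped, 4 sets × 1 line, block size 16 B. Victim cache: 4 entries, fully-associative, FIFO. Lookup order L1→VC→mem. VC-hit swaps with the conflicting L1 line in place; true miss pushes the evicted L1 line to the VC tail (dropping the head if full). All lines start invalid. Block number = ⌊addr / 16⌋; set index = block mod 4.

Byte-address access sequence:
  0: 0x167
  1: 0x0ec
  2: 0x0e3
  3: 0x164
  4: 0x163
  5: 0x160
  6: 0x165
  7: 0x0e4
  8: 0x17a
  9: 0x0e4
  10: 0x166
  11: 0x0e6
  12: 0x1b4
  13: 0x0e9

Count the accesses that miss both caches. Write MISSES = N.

MISSES = 4

0: 0x167 (blk 22, set 2) → MISS  vc=[]
1: 0xec (blk 14, set 2) → MISS  vc=[22]
2: 0xe3 (blk 14, set 2) → L1-HIT  vc=[22]
3: 0x164 (blk 22, set 2) → VC-HIT  vc=[14]
4: 0x163 (blk 22, set 2) → L1-HIT  vc=[14]
5: 0x160 (blk 22, set 2) → L1-HIT  vc=[14]
6: 0x165 (blk 22, set 2) → L1-HIT  vc=[14]
7: 0xe4 (blk 14, set 2) → VC-HIT  vc=[22]
8: 0x17a (blk 23, set 3) → MISS  vc=[22]
9: 0xe4 (blk 14, set 2) → L1-HIT  vc=[22]
10: 0x166 (blk 22, set 2) → VC-HIT  vc=[14]
11: 0xe6 (blk 14, set 2) → VC-HIT  vc=[22]
12: 0x1b4 (blk 27, set 3) → MISS  vc=[22, 23]
13: 0xe9 (blk 14, set 2) → L1-HIT  vc=[22, 23]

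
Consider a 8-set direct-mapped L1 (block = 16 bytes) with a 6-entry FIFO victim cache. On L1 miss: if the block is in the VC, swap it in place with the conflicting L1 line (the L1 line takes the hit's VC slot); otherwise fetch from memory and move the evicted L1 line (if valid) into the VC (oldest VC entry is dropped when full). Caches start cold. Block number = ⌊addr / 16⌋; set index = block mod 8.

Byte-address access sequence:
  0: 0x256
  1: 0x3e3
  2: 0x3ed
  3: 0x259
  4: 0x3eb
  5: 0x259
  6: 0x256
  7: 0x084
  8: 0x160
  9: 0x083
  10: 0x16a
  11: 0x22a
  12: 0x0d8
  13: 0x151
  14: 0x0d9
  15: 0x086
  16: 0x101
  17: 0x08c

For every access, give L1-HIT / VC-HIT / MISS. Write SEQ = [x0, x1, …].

SEQ = [MISS, MISS, L1-HIT, L1-HIT, L1-HIT, L1-HIT, L1-HIT, MISS, MISS, L1-HIT, L1-HIT, MISS, MISS, MISS, VC-HIT, L1-HIT, MISS, VC-HIT]

  [0] addr=0x256 blk=37 s=5: MISS | VC []
  [1] addr=0x3e3 blk=62 s=6: MISS | VC []
  [2] addr=0x3ed blk=62 s=6: L1-HIT | VC []
  [3] addr=0x259 blk=37 s=5: L1-HIT | VC []
  [4] addr=0x3eb blk=62 s=6: L1-HIT | VC []
  [5] addr=0x259 blk=37 s=5: L1-HIT | VC []
  [6] addr=0x256 blk=37 s=5: L1-HIT | VC []
  [7] addr=0x84 blk=8 s=0: MISS | VC []
  [8] addr=0x160 blk=22 s=6: MISS | VC [62]
  [9] addr=0x83 blk=8 s=0: L1-HIT | VC [62]
  [10] addr=0x16a blk=22 s=6: L1-HIT | VC [62]
  [11] addr=0x22a blk=34 s=2: MISS | VC [62]
  [12] addr=0xd8 blk=13 s=5: MISS | VC [62, 37]
  [13] addr=0x151 blk=21 s=5: MISS | VC [62, 37, 13]
  [14] addr=0xd9 blk=13 s=5: VC-HIT | VC [62, 37, 21]
  [15] addr=0x86 blk=8 s=0: L1-HIT | VC [62, 37, 21]
  [16] addr=0x101 blk=16 s=0: MISS | VC [62, 37, 21, 8]
  [17] addr=0x8c blk=8 s=0: VC-HIT | VC [62, 37, 21, 16]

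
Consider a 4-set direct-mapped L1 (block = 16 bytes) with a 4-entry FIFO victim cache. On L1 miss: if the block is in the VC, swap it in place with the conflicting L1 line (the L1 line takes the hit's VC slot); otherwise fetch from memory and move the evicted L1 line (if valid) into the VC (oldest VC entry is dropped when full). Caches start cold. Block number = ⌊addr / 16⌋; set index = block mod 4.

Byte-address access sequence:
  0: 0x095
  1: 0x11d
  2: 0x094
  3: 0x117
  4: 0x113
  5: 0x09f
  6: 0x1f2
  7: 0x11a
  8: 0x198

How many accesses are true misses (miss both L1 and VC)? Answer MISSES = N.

MISSES = 4

#0 0x95→b9/s1 MISS; vc=[]
#1 0x11d→b17/s1 MISS; vc=[9]
#2 0x94→b9/s1 VC-HIT; vc=[17]
#3 0x117→b17/s1 VC-HIT; vc=[9]
#4 0x113→b17/s1 L1-HIT; vc=[9]
#5 0x9f→b9/s1 VC-HIT; vc=[17]
#6 0x1f2→b31/s3 MISS; vc=[17]
#7 0x11a→b17/s1 VC-HIT; vc=[9]
#8 0x198→b25/s1 MISS; vc=[9,17]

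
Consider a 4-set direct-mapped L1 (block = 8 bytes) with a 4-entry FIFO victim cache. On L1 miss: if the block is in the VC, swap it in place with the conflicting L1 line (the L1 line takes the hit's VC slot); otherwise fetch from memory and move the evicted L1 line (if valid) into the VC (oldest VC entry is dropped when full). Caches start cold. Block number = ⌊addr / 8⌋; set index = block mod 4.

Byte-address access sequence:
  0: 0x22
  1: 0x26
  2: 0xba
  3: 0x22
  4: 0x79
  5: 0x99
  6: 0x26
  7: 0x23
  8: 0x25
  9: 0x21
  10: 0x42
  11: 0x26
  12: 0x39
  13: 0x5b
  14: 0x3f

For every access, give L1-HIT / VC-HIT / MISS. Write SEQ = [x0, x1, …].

SEQ = [MISS, L1-HIT, MISS, L1-HIT, MISS, MISS, L1-HIT, L1-HIT, L1-HIT, L1-HIT, MISS, VC-HIT, MISS, MISS, VC-HIT]

0: 0x22 (blk 4, set 0) → MISS  vc=[]
1: 0x26 (blk 4, set 0) → L1-HIT  vc=[]
2: 0xba (blk 23, set 3) → MISS  vc=[]
3: 0x22 (blk 4, set 0) → L1-HIT  vc=[]
4: 0x79 (blk 15, set 3) → MISS  vc=[23]
5: 0x99 (blk 19, set 3) → MISS  vc=[23, 15]
6: 0x26 (blk 4, set 0) → L1-HIT  vc=[23, 15]
7: 0x23 (blk 4, set 0) → L1-HIT  vc=[23, 15]
8: 0x25 (blk 4, set 0) → L1-HIT  vc=[23, 15]
9: 0x21 (blk 4, set 0) → L1-HIT  vc=[23, 15]
10: 0x42 (blk 8, set 0) → MISS  vc=[23, 15, 4]
11: 0x26 (blk 4, set 0) → VC-HIT  vc=[23, 15, 8]
12: 0x39 (blk 7, set 3) → MISS  vc=[23, 15, 8, 19]
13: 0x5b (blk 11, set 3) → MISS  vc=[15, 8, 19, 7]
14: 0x3f (blk 7, set 3) → VC-HIT  vc=[15, 8, 19, 11]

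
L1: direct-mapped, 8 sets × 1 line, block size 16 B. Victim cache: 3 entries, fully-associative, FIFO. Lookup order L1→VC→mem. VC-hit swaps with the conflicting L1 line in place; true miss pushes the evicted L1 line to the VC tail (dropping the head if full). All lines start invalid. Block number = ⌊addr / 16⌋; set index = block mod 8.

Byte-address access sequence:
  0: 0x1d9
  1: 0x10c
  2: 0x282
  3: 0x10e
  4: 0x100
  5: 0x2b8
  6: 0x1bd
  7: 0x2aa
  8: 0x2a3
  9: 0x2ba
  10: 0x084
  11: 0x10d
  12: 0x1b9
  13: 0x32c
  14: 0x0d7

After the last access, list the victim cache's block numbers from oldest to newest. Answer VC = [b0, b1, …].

VC = [8, 42, 29]

  [0] addr=0x1d9 blk=29 s=5: MISS | VC []
  [1] addr=0x10c blk=16 s=0: MISS | VC []
  [2] addr=0x282 blk=40 s=0: MISS | VC [16]
  [3] addr=0x10e blk=16 s=0: VC-HIT | VC [40]
  [4] addr=0x100 blk=16 s=0: L1-HIT | VC [40]
  [5] addr=0x2b8 blk=43 s=3: MISS | VC [40]
  [6] addr=0x1bd blk=27 s=3: MISS | VC [40, 43]
  [7] addr=0x2aa blk=42 s=2: MISS | VC [40, 43]
  [8] addr=0x2a3 blk=42 s=2: L1-HIT | VC [40, 43]
  [9] addr=0x2ba blk=43 s=3: VC-HIT | VC [40, 27]
  [10] addr=0x84 blk=8 s=0: MISS | VC [40, 27, 16]
  [11] addr=0x10d blk=16 s=0: VC-HIT | VC [40, 27, 8]
  [12] addr=0x1b9 blk=27 s=3: VC-HIT | VC [40, 43, 8]
  [13] addr=0x32c blk=50 s=2: MISS | VC [43, 8, 42]
  [14] addr=0xd7 blk=13 s=5: MISS | VC [8, 42, 29]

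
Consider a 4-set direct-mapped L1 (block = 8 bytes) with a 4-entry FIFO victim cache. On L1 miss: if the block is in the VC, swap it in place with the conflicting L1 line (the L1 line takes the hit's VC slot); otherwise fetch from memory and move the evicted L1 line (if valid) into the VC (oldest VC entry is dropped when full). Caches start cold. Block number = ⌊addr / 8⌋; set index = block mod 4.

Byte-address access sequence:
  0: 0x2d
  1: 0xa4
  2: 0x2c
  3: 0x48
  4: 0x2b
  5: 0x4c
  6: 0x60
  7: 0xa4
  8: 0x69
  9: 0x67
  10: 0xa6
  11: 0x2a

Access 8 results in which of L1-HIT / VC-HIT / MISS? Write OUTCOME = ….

OUTCOME = MISS

  [0] addr=0x2d blk=5 s=1: MISS | VC []
  [1] addr=0xa4 blk=20 s=0: MISS | VC []
  [2] addr=0x2c blk=5 s=1: L1-HIT | VC []
  [3] addr=0x48 blk=9 s=1: MISS | VC [5]
  [4] addr=0x2b blk=5 s=1: VC-HIT | VC [9]
  [5] addr=0x4c blk=9 s=1: VC-HIT | VC [5]
  [6] addr=0x60 blk=12 s=0: MISS | VC [5, 20]
  [7] addr=0xa4 blk=20 s=0: VC-HIT | VC [5, 12]
  [8] addr=0x69 blk=13 s=1: MISS | VC [5, 12, 9]
  [9] addr=0x67 blk=12 s=0: VC-HIT | VC [5, 20, 9]
  [10] addr=0xa6 blk=20 s=0: VC-HIT | VC [5, 12, 9]
  [11] addr=0x2a blk=5 s=1: VC-HIT | VC [13, 12, 9]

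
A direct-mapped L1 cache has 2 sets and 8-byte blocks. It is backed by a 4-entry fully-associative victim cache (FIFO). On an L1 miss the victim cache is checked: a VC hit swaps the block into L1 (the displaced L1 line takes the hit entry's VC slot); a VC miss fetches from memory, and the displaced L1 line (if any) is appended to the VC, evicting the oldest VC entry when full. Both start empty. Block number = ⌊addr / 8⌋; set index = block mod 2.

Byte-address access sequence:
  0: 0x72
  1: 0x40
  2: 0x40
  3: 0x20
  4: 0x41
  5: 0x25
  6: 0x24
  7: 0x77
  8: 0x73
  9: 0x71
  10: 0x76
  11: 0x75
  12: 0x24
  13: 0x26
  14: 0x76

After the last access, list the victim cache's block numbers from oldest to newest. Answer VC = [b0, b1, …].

  [0] addr=0x72 blk=14 s=0: MISS | VC []
  [1] addr=0x40 blk=8 s=0: MISS | VC [14]
  [2] addr=0x40 blk=8 s=0: L1-HIT | VC [14]
  [3] addr=0x20 blk=4 s=0: MISS | VC [14, 8]
  [4] addr=0x41 blk=8 s=0: VC-HIT | VC [14, 4]
  [5] addr=0x25 blk=4 s=0: VC-HIT | VC [14, 8]
  [6] addr=0x24 blk=4 s=0: L1-HIT | VC [14, 8]
  [7] addr=0x77 blk=14 s=0: VC-HIT | VC [4, 8]
  [8] addr=0x73 blk=14 s=0: L1-HIT | VC [4, 8]
  [9] addr=0x71 blk=14 s=0: L1-HIT | VC [4, 8]
  [10] addr=0x76 blk=14 s=0: L1-HIT | VC [4, 8]
  [11] addr=0x75 blk=14 s=0: L1-HIT | VC [4, 8]
  [12] addr=0x24 blk=4 s=0: VC-HIT | VC [14, 8]
  [13] addr=0x26 blk=4 s=0: L1-HIT | VC [14, 8]
  [14] addr=0x76 blk=14 s=0: VC-HIT | VC [4, 8]

VC = [4, 8]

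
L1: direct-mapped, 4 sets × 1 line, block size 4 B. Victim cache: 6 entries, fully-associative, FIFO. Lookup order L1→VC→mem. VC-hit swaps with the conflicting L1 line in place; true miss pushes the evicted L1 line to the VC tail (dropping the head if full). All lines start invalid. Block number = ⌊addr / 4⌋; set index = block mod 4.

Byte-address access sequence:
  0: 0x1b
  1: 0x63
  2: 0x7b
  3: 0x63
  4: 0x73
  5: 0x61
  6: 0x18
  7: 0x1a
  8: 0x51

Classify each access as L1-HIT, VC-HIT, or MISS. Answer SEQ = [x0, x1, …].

#0 0x1b→b6/s2 MISS; vc=[]
#1 0x63→b24/s0 MISS; vc=[]
#2 0x7b→b30/s2 MISS; vc=[6]
#3 0x63→b24/s0 L1-HIT; vc=[6]
#4 0x73→b28/s0 MISS; vc=[6,24]
#5 0x61→b24/s0 VC-HIT; vc=[6,28]
#6 0x18→b6/s2 VC-HIT; vc=[30,28]
#7 0x1a→b6/s2 L1-HIT; vc=[30,28]
#8 0x51→b20/s0 MISS; vc=[30,28,24]

SEQ = [MISS, MISS, MISS, L1-HIT, MISS, VC-HIT, VC-HIT, L1-HIT, MISS]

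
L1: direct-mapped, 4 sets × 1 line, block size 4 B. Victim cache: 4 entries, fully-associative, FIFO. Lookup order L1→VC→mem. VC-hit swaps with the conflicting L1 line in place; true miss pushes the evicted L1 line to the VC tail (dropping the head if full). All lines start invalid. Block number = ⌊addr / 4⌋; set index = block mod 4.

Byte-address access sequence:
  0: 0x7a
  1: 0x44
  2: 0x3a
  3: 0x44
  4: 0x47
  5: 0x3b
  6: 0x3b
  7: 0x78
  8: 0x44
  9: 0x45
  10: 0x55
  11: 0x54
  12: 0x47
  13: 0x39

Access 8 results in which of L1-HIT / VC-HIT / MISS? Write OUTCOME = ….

OUTCOME = L1-HIT

0: 0x7a (blk 30, set 2) → MISS  vc=[]
1: 0x44 (blk 17, set 1) → MISS  vc=[]
2: 0x3a (blk 14, set 2) → MISS  vc=[30]
3: 0x44 (blk 17, set 1) → L1-HIT  vc=[30]
4: 0x47 (blk 17, set 1) → L1-HIT  vc=[30]
5: 0x3b (blk 14, set 2) → L1-HIT  vc=[30]
6: 0x3b (blk 14, set 2) → L1-HIT  vc=[30]
7: 0x78 (blk 30, set 2) → VC-HIT  vc=[14]
8: 0x44 (blk 17, set 1) → L1-HIT  vc=[14]
9: 0x45 (blk 17, set 1) → L1-HIT  vc=[14]
10: 0x55 (blk 21, set 1) → MISS  vc=[14, 17]
11: 0x54 (blk 21, set 1) → L1-HIT  vc=[14, 17]
12: 0x47 (blk 17, set 1) → VC-HIT  vc=[14, 21]
13: 0x39 (blk 14, set 2) → VC-HIT  vc=[30, 21]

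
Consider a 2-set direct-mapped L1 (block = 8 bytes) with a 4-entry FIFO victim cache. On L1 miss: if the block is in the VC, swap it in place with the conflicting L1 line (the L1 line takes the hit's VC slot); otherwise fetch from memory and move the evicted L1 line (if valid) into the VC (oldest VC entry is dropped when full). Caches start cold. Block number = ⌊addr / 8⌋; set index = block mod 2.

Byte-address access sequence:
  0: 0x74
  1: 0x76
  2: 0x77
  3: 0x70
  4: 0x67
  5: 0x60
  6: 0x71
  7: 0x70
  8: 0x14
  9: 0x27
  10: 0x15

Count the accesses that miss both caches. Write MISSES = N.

MISSES = 4

#0 0x74→b14/s0 MISS; vc=[]
#1 0x76→b14/s0 L1-HIT; vc=[]
#2 0x77→b14/s0 L1-HIT; vc=[]
#3 0x70→b14/s0 L1-HIT; vc=[]
#4 0x67→b12/s0 MISS; vc=[14]
#5 0x60→b12/s0 L1-HIT; vc=[14]
#6 0x71→b14/s0 VC-HIT; vc=[12]
#7 0x70→b14/s0 L1-HIT; vc=[12]
#8 0x14→b2/s0 MISS; vc=[12,14]
#9 0x27→b4/s0 MISS; vc=[12,14,2]
#10 0x15→b2/s0 VC-HIT; vc=[12,14,4]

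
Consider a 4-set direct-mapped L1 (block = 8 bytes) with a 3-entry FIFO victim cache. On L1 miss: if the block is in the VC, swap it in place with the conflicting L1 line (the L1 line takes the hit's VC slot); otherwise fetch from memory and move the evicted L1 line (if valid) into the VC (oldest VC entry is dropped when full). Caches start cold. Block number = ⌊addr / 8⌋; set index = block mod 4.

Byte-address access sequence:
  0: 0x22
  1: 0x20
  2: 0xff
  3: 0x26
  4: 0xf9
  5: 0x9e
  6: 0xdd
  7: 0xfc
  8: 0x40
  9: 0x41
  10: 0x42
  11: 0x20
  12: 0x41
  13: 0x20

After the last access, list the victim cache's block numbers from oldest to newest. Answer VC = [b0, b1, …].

VC = [27, 19, 8]

0: 0x22 (blk 4, set 0) → MISS  vc=[]
1: 0x20 (blk 4, set 0) → L1-HIT  vc=[]
2: 0xff (blk 31, set 3) → MISS  vc=[]
3: 0x26 (blk 4, set 0) → L1-HIT  vc=[]
4: 0xf9 (blk 31, set 3) → L1-HIT  vc=[]
5: 0x9e (blk 19, set 3) → MISS  vc=[31]
6: 0xdd (blk 27, set 3) → MISS  vc=[31, 19]
7: 0xfc (blk 31, set 3) → VC-HIT  vc=[27, 19]
8: 0x40 (blk 8, set 0) → MISS  vc=[27, 19, 4]
9: 0x41 (blk 8, set 0) → L1-HIT  vc=[27, 19, 4]
10: 0x42 (blk 8, set 0) → L1-HIT  vc=[27, 19, 4]
11: 0x20 (blk 4, set 0) → VC-HIT  vc=[27, 19, 8]
12: 0x41 (blk 8, set 0) → VC-HIT  vc=[27, 19, 4]
13: 0x20 (blk 4, set 0) → VC-HIT  vc=[27, 19, 8]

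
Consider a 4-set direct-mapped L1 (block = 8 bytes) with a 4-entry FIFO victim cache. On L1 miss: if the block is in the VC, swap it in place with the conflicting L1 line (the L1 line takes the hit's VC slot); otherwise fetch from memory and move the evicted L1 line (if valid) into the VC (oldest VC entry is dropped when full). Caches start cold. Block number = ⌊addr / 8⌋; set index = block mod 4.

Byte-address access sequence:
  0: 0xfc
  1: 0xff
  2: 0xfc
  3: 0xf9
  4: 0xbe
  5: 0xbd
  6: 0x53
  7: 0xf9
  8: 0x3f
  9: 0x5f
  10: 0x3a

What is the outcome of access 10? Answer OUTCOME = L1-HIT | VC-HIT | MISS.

OUTCOME = VC-HIT

  [0] addr=0xfc blk=31 s=3: MISS | VC []
  [1] addr=0xff blk=31 s=3: L1-HIT | VC []
  [2] addr=0xfc blk=31 s=3: L1-HIT | VC []
  [3] addr=0xf9 blk=31 s=3: L1-HIT | VC []
  [4] addr=0xbe blk=23 s=3: MISS | VC [31]
  [5] addr=0xbd blk=23 s=3: L1-HIT | VC [31]
  [6] addr=0x53 blk=10 s=2: MISS | VC [31]
  [7] addr=0xf9 blk=31 s=3: VC-HIT | VC [23]
  [8] addr=0x3f blk=7 s=3: MISS | VC [23, 31]
  [9] addr=0x5f blk=11 s=3: MISS | VC [23, 31, 7]
  [10] addr=0x3a blk=7 s=3: VC-HIT | VC [23, 31, 11]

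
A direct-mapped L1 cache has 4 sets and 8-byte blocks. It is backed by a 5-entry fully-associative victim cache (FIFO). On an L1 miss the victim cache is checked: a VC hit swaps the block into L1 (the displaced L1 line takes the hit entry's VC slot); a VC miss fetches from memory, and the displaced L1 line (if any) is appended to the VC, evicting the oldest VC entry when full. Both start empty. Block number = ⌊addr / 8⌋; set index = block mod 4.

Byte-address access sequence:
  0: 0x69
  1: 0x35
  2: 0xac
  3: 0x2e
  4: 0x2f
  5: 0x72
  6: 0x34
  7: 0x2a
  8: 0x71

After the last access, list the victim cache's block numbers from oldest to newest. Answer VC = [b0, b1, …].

#0 0x69→b13/s1 MISS; vc=[]
#1 0x35→b6/s2 MISS; vc=[]
#2 0xac→b21/s1 MISS; vc=[13]
#3 0x2e→b5/s1 MISS; vc=[13,21]
#4 0x2f→b5/s1 L1-HIT; vc=[13,21]
#5 0x72→b14/s2 MISS; vc=[13,21,6]
#6 0x34→b6/s2 VC-HIT; vc=[13,21,14]
#7 0x2a→b5/s1 L1-HIT; vc=[13,21,14]
#8 0x71→b14/s2 VC-HIT; vc=[13,21,6]

VC = [13, 21, 6]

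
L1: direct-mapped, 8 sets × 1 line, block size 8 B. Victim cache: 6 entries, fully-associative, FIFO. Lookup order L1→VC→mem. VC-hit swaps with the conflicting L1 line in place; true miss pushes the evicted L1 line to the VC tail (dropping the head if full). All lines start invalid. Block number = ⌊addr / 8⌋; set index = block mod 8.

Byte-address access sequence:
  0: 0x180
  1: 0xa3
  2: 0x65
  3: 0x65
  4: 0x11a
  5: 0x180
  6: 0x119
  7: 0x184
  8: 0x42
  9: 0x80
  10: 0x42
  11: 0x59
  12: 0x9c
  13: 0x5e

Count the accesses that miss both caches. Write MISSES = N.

MISSES = 8

#0 0x180→b48/s0 MISS; vc=[]
#1 0xa3→b20/s4 MISS; vc=[]
#2 0x65→b12/s4 MISS; vc=[20]
#3 0x65→b12/s4 L1-HIT; vc=[20]
#4 0x11a→b35/s3 MISS; vc=[20]
#5 0x180→b48/s0 L1-HIT; vc=[20]
#6 0x119→b35/s3 L1-HIT; vc=[20]
#7 0x184→b48/s0 L1-HIT; vc=[20]
#8 0x42→b8/s0 MISS; vc=[20,48]
#9 0x80→b16/s0 MISS; vc=[20,48,8]
#10 0x42→b8/s0 VC-HIT; vc=[20,48,16]
#11 0x59→b11/s3 MISS; vc=[20,48,16,35]
#12 0x9c→b19/s3 MISS; vc=[20,48,16,35,11]
#13 0x5e→b11/s3 VC-HIT; vc=[20,48,16,35,19]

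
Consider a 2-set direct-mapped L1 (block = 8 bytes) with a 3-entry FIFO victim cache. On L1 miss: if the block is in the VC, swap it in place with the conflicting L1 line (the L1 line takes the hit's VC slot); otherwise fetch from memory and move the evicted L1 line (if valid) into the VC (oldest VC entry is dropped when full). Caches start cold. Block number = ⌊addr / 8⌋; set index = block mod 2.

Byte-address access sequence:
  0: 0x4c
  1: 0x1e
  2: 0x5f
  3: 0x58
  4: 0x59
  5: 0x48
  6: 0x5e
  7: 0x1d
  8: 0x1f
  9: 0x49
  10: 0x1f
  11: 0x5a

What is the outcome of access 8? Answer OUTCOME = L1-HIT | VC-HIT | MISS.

OUTCOME = L1-HIT

0: 0x4c (blk 9, set 1) → MISS  vc=[]
1: 0x1e (blk 3, set 1) → MISS  vc=[9]
2: 0x5f (blk 11, set 1) → MISS  vc=[9, 3]
3: 0x58 (blk 11, set 1) → L1-HIT  vc=[9, 3]
4: 0x59 (blk 11, set 1) → L1-HIT  vc=[9, 3]
5: 0x48 (blk 9, set 1) → VC-HIT  vc=[11, 3]
6: 0x5e (blk 11, set 1) → VC-HIT  vc=[9, 3]
7: 0x1d (blk 3, set 1) → VC-HIT  vc=[9, 11]
8: 0x1f (blk 3, set 1) → L1-HIT  vc=[9, 11]
9: 0x49 (blk 9, set 1) → VC-HIT  vc=[3, 11]
10: 0x1f (blk 3, set 1) → VC-HIT  vc=[9, 11]
11: 0x5a (blk 11, set 1) → VC-HIT  vc=[9, 3]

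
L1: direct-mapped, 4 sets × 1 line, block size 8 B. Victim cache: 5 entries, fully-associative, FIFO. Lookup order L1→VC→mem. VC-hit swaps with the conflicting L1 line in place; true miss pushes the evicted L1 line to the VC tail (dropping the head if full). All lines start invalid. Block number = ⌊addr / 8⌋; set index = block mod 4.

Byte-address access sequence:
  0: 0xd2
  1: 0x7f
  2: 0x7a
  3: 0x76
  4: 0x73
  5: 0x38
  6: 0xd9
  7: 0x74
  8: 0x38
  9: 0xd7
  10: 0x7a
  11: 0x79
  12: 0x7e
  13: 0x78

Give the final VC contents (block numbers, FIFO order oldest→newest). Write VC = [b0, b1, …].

#0 0xd2→b26/s2 MISS; vc=[]
#1 0x7f→b15/s3 MISS; vc=[]
#2 0x7a→b15/s3 L1-HIT; vc=[]
#3 0x76→b14/s2 MISS; vc=[26]
#4 0x73→b14/s2 L1-HIT; vc=[26]
#5 0x38→b7/s3 MISS; vc=[26,15]
#6 0xd9→b27/s3 MISS; vc=[26,15,7]
#7 0x74→b14/s2 L1-HIT; vc=[26,15,7]
#8 0x38→b7/s3 VC-HIT; vc=[26,15,27]
#9 0xd7→b26/s2 VC-HIT; vc=[14,15,27]
#10 0x7a→b15/s3 VC-HIT; vc=[14,7,27]
#11 0x79→b15/s3 L1-HIT; vc=[14,7,27]
#12 0x7e→b15/s3 L1-HIT; vc=[14,7,27]
#13 0x78→b15/s3 L1-HIT; vc=[14,7,27]

VC = [14, 7, 27]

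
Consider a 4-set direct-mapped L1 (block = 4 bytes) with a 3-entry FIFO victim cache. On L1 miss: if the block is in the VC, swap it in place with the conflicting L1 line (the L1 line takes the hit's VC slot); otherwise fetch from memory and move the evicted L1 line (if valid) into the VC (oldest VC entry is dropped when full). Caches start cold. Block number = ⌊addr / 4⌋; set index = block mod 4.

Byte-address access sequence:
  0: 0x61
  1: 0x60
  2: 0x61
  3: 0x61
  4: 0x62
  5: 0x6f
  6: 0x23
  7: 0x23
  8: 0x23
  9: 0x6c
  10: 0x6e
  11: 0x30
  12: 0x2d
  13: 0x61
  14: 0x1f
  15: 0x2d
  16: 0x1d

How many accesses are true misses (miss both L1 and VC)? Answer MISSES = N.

  [0] addr=0x61 blk=24 s=0: MISS | VC []
  [1] addr=0x60 blk=24 s=0: L1-HIT | VC []
  [2] addr=0x61 blk=24 s=0: L1-HIT | VC []
  [3] addr=0x61 blk=24 s=0: L1-HIT | VC []
  [4] addr=0x62 blk=24 s=0: L1-HIT | VC []
  [5] addr=0x6f blk=27 s=3: MISS | VC []
  [6] addr=0x23 blk=8 s=0: MISS | VC [24]
  [7] addr=0x23 blk=8 s=0: L1-HIT | VC [24]
  [8] addr=0x23 blk=8 s=0: L1-HIT | VC [24]
  [9] addr=0x6c blk=27 s=3: L1-HIT | VC [24]
  [10] addr=0x6e blk=27 s=3: L1-HIT | VC [24]
  [11] addr=0x30 blk=12 s=0: MISS | VC [24, 8]
  [12] addr=0x2d blk=11 s=3: MISS | VC [24, 8, 27]
  [13] addr=0x61 blk=24 s=0: VC-HIT | VC [12, 8, 27]
  [14] addr=0x1f blk=7 s=3: MISS | VC [8, 27, 11]
  [15] addr=0x2d blk=11 s=3: VC-HIT | VC [8, 27, 7]
  [16] addr=0x1d blk=7 s=3: VC-HIT | VC [8, 27, 11]

MISSES = 6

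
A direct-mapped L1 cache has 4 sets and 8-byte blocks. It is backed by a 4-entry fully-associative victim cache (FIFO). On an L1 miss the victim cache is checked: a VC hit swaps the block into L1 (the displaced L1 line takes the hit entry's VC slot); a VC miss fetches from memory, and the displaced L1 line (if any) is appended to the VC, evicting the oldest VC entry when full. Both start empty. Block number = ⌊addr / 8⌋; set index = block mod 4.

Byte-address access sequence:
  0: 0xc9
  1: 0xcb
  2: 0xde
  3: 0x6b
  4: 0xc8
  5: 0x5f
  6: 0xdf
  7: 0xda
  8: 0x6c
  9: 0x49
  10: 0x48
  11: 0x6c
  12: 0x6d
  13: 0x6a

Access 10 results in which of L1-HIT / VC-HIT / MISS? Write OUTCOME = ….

OUTCOME = L1-HIT

#0 0xc9→b25/s1 MISS; vc=[]
#1 0xcb→b25/s1 L1-HIT; vc=[]
#2 0xde→b27/s3 MISS; vc=[]
#3 0x6b→b13/s1 MISS; vc=[25]
#4 0xc8→b25/s1 VC-HIT; vc=[13]
#5 0x5f→b11/s3 MISS; vc=[13,27]
#6 0xdf→b27/s3 VC-HIT; vc=[13,11]
#7 0xda→b27/s3 L1-HIT; vc=[13,11]
#8 0x6c→b13/s1 VC-HIT; vc=[25,11]
#9 0x49→b9/s1 MISS; vc=[25,11,13]
#10 0x48→b9/s1 L1-HIT; vc=[25,11,13]
#11 0x6c→b13/s1 VC-HIT; vc=[25,11,9]
#12 0x6d→b13/s1 L1-HIT; vc=[25,11,9]
#13 0x6a→b13/s1 L1-HIT; vc=[25,11,9]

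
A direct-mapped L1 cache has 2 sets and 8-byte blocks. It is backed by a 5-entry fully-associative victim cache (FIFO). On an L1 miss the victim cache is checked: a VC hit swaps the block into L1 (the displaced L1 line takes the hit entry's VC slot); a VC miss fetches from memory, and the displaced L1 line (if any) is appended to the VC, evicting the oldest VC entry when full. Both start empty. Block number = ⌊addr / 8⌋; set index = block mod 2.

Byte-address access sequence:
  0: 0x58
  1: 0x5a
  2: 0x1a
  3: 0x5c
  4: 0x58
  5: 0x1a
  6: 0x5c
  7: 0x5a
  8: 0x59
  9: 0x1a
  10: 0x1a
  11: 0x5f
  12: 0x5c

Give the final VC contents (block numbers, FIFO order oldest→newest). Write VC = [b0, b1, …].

  [0] addr=0x58 blk=11 s=1: MISS | VC []
  [1] addr=0x5a blk=11 s=1: L1-HIT | VC []
  [2] addr=0x1a blk=3 s=1: MISS | VC [11]
  [3] addr=0x5c blk=11 s=1: VC-HIT | VC [3]
  [4] addr=0x58 blk=11 s=1: L1-HIT | VC [3]
  [5] addr=0x1a blk=3 s=1: VC-HIT | VC [11]
  [6] addr=0x5c blk=11 s=1: VC-HIT | VC [3]
  [7] addr=0x5a blk=11 s=1: L1-HIT | VC [3]
  [8] addr=0x59 blk=11 s=1: L1-HIT | VC [3]
  [9] addr=0x1a blk=3 s=1: VC-HIT | VC [11]
  [10] addr=0x1a blk=3 s=1: L1-HIT | VC [11]
  [11] addr=0x5f blk=11 s=1: VC-HIT | VC [3]
  [12] addr=0x5c blk=11 s=1: L1-HIT | VC [3]

VC = [3]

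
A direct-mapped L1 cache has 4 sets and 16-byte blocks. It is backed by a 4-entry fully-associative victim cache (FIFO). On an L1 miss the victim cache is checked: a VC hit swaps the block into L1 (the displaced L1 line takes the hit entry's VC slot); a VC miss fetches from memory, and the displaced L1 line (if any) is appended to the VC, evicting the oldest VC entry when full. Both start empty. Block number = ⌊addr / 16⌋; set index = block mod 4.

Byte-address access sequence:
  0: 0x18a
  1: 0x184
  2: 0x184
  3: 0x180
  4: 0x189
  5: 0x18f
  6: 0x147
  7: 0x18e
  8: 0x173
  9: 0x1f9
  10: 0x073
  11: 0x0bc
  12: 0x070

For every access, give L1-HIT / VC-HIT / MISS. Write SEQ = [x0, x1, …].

SEQ = [MISS, L1-HIT, L1-HIT, L1-HIT, L1-HIT, L1-HIT, MISS, VC-HIT, MISS, MISS, MISS, MISS, VC-HIT]

  [0] addr=0x18a blk=24 s=0: MISS | VC []
  [1] addr=0x184 blk=24 s=0: L1-HIT | VC []
  [2] addr=0x184 blk=24 s=0: L1-HIT | VC []
  [3] addr=0x180 blk=24 s=0: L1-HIT | VC []
  [4] addr=0x189 blk=24 s=0: L1-HIT | VC []
  [5] addr=0x18f blk=24 s=0: L1-HIT | VC []
  [6] addr=0x147 blk=20 s=0: MISS | VC [24]
  [7] addr=0x18e blk=24 s=0: VC-HIT | VC [20]
  [8] addr=0x173 blk=23 s=3: MISS | VC [20]
  [9] addr=0x1f9 blk=31 s=3: MISS | VC [20, 23]
  [10] addr=0x73 blk=7 s=3: MISS | VC [20, 23, 31]
  [11] addr=0xbc blk=11 s=3: MISS | VC [20, 23, 31, 7]
  [12] addr=0x70 blk=7 s=3: VC-HIT | VC [20, 23, 31, 11]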